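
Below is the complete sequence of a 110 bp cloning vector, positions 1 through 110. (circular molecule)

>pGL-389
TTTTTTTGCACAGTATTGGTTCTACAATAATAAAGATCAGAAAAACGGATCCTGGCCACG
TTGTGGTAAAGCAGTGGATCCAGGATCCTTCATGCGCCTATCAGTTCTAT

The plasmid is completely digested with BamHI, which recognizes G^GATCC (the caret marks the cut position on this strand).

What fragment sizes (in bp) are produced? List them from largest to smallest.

74, 29, 7 bp

BamHI sites (GGATCC) start at positions 47, 76, 83.
BamHI cuts after the first base of each site, so after positions 47, 76, 83.
Circular molecule, 3 cuts → 3 fragments:
  48–76 → 29 bp
  77–83 → 7 bp
  84–110 then 1–47 → 27 + 47 = 74 bp
Sorted largest to smallest: 74, 29, 7 bp.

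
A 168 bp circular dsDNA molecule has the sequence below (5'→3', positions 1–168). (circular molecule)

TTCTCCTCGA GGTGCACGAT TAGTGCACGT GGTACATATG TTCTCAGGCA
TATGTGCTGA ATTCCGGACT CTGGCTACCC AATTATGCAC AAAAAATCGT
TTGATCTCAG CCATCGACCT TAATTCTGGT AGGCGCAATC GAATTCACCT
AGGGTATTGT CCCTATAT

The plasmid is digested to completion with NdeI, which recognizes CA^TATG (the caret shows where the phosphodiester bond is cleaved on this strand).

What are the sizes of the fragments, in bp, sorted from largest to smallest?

NdeI sites (CATATG) start at positions 35, 49.
NdeI cuts after base 2 of each site, so after positions 36, 50.
Circular molecule, 2 cuts → 2 fragments:
  37–50 → 14 bp
  51–168 then 1–36 → 118 + 36 = 154 bp
Sorted largest to smallest: 154, 14 bp.

154, 14 bp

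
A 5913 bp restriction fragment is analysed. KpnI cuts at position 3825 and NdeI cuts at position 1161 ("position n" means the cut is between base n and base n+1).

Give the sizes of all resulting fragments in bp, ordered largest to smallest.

2664, 2088, 1161 bp

Combined cut positions (sorted): 1161, 3825.
Linear molecule, 2 cuts → 3 fragments:
  1161 − 0 = 1161 bp
  3825 − 1161 = 2664 bp
  5913 − 3825 = 2088 bp
Sorted largest to smallest: 2664, 2088, 1161 bp.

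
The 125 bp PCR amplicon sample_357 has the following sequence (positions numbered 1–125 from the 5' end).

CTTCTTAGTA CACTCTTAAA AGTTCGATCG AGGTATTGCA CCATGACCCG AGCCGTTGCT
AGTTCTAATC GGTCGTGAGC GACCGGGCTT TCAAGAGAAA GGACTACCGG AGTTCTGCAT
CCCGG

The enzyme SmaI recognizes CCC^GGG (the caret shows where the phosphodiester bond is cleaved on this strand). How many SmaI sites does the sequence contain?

0

No occurrence of CCCGGG is present in the sequence.
SmaI does not cut: 0 sites.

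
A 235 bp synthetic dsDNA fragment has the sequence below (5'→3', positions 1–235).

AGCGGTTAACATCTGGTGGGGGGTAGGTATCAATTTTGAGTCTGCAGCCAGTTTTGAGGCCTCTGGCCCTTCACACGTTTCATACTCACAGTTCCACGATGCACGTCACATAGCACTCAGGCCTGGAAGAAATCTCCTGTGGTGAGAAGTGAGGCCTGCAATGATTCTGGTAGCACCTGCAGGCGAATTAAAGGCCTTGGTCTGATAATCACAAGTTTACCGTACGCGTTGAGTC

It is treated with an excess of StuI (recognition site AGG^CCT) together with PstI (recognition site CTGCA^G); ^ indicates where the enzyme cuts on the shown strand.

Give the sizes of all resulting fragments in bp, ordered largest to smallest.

62, 46, 41, 33, 27, 13, 13 bp

StuI sites (AGGCCT) start at positions 57, 119, 152, 192.
StuI cuts after base 3 of each site, so after positions 59, 121, 154, 194.
PstI sites (CTGCAG) start at positions 42, 177.
PstI cuts after base 5 of each site (before the last base), so after positions 46, 181.
Combined cut positions: 46, 59, 121, 154, 181, 194.
Linear molecule, 6 cuts → 7 fragments:
  1–46 → 46 bp
  47–59 → 13 bp
  60–121 → 62 bp
  122–154 → 33 bp
  155–181 → 27 bp
  182–194 → 13 bp
  195–235 → 41 bp
Sorted largest to smallest: 62, 46, 41, 33, 27, 13, 13 bp.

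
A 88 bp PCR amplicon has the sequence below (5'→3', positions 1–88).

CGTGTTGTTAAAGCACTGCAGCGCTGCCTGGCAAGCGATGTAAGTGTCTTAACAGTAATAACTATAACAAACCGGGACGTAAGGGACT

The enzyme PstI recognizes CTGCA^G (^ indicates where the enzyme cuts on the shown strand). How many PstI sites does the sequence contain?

1

CTGCAG occurs starting at position 16.
PstI cuts at 1 site.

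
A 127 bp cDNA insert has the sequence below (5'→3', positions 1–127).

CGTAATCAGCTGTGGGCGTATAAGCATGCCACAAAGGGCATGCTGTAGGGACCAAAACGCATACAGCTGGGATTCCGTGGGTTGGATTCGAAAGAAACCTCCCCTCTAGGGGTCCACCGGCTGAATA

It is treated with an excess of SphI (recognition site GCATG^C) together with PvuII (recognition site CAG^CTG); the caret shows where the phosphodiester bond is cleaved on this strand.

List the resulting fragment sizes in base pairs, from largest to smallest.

SphI sites (GCATGC) start at positions 24, 38.
SphI cuts after base 5 of each site (before the last base), so after positions 28, 42.
PvuII sites (CAGCTG) start at positions 7, 64.
PvuII cuts after base 3 of each site, so after positions 9, 66.
Combined cut positions: 9, 28, 42, 66.
Linear molecule, 4 cuts → 5 fragments:
  1–9 → 9 bp
  10–28 → 19 bp
  29–42 → 14 bp
  43–66 → 24 bp
  67–127 → 61 bp
Sorted largest to smallest: 61, 24, 19, 14, 9 bp.

61, 24, 19, 14, 9 bp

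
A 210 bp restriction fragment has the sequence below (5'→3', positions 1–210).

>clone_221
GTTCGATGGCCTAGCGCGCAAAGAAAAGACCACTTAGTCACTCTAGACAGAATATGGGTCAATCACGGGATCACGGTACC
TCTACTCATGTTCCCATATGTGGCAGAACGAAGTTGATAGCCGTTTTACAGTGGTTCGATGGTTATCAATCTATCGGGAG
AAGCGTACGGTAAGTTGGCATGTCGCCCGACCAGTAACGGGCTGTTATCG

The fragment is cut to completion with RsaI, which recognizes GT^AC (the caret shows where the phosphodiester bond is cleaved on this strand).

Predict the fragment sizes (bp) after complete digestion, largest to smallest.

RsaI sites (GTAC) start at positions 76, 165.
RsaI cuts after base 2 of each site, so after positions 77, 166.
Linear molecule, 2 cuts → 3 fragments:
  1–77 → 77 bp
  78–166 → 89 bp
  167–210 → 44 bp
Sorted largest to smallest: 89, 77, 44 bp.

89, 77, 44 bp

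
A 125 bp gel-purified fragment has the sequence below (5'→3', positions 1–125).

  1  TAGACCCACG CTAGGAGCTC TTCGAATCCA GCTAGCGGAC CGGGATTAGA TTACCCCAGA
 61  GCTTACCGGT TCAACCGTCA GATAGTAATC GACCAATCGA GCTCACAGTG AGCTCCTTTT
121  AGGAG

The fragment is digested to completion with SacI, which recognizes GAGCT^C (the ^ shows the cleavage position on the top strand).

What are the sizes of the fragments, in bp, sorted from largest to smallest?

84, 19, 11, 11 bp

SacI sites (GAGCTC) start at positions 15, 99, 110.
SacI cuts after base 5 of each site (before the last base), so after positions 19, 103, 114.
Linear molecule, 3 cuts → 4 fragments:
  1–19 → 19 bp
  20–103 → 84 bp
  104–114 → 11 bp
  115–125 → 11 bp
Sorted largest to smallest: 84, 19, 11, 11 bp.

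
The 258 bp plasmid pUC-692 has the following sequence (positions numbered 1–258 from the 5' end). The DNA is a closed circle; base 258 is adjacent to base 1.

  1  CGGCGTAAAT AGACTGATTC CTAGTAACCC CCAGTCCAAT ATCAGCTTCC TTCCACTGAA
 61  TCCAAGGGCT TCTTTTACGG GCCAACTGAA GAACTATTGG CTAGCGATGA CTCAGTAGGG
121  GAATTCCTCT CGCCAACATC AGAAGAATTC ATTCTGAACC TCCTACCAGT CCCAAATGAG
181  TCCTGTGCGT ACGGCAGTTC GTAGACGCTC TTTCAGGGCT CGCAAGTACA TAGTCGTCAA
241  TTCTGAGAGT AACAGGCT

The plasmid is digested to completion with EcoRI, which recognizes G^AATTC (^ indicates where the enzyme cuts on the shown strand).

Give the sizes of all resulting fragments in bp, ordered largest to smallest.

234, 24 bp

EcoRI sites (GAATTC) start at positions 121, 145.
EcoRI cuts after the first base of each site, so after positions 121, 145.
Circular molecule, 2 cuts → 2 fragments:
  122–145 → 24 bp
  146–258 then 1–121 → 113 + 121 = 234 bp
Sorted largest to smallest: 234, 24 bp.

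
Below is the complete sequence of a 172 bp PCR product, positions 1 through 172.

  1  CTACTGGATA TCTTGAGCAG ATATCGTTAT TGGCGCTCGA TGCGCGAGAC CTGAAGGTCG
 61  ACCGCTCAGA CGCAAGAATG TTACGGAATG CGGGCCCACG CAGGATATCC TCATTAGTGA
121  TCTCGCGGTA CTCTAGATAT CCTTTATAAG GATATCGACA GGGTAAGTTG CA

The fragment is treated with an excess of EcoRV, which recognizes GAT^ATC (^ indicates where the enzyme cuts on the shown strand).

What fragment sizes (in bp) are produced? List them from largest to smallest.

EcoRV sites (GATATC) start at positions 7, 20, 104, 136, 151.
EcoRV cuts after base 3 of each site, so after positions 9, 22, 106, 138, 153.
Linear molecule, 5 cuts → 6 fragments:
  1–9 → 9 bp
  10–22 → 13 bp
  23–106 → 84 bp
  107–138 → 32 bp
  139–153 → 15 bp
  154–172 → 19 bp
Sorted largest to smallest: 84, 32, 19, 15, 13, 9 bp.

84, 32, 19, 15, 13, 9 bp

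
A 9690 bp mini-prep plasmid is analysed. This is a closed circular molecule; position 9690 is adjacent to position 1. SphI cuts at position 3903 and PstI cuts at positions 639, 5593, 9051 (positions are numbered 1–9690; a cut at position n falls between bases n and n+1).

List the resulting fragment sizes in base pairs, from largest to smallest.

3458, 3264, 1690, 1278 bp

Combined cut positions (sorted): 639, 3903, 5593, 9051.
Circular molecule, 4 cuts → 4 fragments:
  3903 − 639 = 3264 bp
  5593 − 3903 = 1690 bp
  9051 − 5593 = 3458 bp
  wrap: 9690 − 9051 + 639 = 1278 bp
Sorted largest to smallest: 3458, 3264, 1690, 1278 bp.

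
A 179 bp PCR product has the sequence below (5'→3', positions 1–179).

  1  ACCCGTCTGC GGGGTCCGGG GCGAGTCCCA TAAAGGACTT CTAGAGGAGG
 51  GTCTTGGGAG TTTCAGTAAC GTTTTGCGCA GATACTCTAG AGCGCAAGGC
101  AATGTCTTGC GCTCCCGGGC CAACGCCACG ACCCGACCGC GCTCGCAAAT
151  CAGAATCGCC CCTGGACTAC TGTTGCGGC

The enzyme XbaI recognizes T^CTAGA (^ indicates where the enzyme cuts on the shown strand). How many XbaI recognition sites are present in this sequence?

2

TCTAGA occurs starting at positions 40, 86.
XbaI cuts at 2 sites.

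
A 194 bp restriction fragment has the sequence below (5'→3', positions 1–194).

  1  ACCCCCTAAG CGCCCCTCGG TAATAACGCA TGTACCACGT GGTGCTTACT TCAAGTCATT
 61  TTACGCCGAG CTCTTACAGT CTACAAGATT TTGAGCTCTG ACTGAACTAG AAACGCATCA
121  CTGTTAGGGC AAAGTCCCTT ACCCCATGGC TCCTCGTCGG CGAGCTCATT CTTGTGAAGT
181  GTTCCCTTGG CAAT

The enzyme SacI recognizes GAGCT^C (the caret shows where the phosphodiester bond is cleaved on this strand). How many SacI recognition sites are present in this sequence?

GAGCTC occurs starting at positions 68, 93, 162.
SacI cuts at 3 sites.

3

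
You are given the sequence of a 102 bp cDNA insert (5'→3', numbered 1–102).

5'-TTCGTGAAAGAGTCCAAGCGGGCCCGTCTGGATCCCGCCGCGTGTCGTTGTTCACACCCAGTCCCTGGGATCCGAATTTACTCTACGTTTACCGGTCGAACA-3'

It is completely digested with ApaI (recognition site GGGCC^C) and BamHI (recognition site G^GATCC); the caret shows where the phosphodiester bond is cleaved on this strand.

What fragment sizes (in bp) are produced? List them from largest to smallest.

The ApaI site (GGGCCC) starts at position 20.
ApaI cuts after base 5 of each site (before the last base), so after position 24.
BamHI sites (GGATCC) start at positions 30, 68.
BamHI cuts after the first base of each site, so after positions 30, 68.
Combined cut positions: 24, 30, 68.
Linear molecule, 3 cuts → 4 fragments:
  1–24 → 24 bp
  25–30 → 6 bp
  31–68 → 38 bp
  69–102 → 34 bp
Sorted largest to smallest: 38, 34, 24, 6 bp.

38, 34, 24, 6 bp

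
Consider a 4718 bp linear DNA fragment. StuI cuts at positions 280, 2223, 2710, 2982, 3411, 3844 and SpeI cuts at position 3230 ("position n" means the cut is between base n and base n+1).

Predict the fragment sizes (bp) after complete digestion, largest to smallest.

Combined cut positions (sorted): 280, 2223, 2710, 2982, 3230, 3411, 3844.
Linear molecule, 7 cuts → 8 fragments:
  280 − 0 = 280 bp
  2223 − 280 = 1943 bp
  2710 − 2223 = 487 bp
  2982 − 2710 = 272 bp
  3230 − 2982 = 248 bp
  3411 − 3230 = 181 bp
  3844 − 3411 = 433 bp
  4718 − 3844 = 874 bp
Sorted largest to smallest: 1943, 874, 487, 433, 280, 272, 248, 181 bp.

1943, 874, 487, 433, 280, 272, 248, 181 bp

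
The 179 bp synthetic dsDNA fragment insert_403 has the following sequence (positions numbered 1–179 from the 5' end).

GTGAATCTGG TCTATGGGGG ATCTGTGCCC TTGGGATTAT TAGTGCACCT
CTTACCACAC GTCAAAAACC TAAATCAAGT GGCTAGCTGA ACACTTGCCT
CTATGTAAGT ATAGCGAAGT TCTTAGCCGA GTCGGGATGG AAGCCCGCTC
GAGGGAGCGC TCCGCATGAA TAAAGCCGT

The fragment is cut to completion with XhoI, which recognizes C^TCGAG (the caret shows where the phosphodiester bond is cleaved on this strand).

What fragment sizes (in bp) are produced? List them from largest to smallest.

148, 31 bp

The XhoI site (CTCGAG) starts at position 148.
XhoI cuts after the first base of each site, so after position 148.
Linear molecule, 1 cut → 2 fragments:
  1–148 → 148 bp
  149–179 → 31 bp
Sorted largest to smallest: 148, 31 bp.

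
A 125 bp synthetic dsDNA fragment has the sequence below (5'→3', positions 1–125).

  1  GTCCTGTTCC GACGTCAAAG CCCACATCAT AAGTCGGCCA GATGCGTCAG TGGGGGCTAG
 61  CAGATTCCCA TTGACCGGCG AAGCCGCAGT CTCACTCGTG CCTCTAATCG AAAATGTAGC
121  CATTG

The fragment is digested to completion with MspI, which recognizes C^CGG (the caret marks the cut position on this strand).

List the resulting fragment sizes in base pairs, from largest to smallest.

75, 50 bp

The MspI site (CCGG) starts at position 75.
MspI cuts after the first base of each site, so after position 75.
Linear molecule, 1 cut → 2 fragments:
  1–75 → 75 bp
  76–125 → 50 bp
Sorted largest to smallest: 75, 50 bp.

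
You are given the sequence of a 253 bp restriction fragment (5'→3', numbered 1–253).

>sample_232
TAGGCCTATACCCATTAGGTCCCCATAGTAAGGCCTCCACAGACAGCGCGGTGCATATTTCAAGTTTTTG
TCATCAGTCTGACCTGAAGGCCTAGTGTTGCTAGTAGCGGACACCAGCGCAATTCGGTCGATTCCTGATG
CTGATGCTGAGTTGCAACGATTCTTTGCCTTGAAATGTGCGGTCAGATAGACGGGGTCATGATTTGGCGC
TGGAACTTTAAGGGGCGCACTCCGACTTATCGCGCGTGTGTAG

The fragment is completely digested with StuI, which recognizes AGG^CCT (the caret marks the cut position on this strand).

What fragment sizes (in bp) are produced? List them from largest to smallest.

163, 57, 29, 4 bp

StuI sites (AGGCCT) start at positions 2, 31, 88.
StuI cuts after base 3 of each site, so after positions 4, 33, 90.
Linear molecule, 3 cuts → 4 fragments:
  1–4 → 4 bp
  5–33 → 29 bp
  34–90 → 57 bp
  91–253 → 163 bp
Sorted largest to smallest: 163, 57, 29, 4 bp.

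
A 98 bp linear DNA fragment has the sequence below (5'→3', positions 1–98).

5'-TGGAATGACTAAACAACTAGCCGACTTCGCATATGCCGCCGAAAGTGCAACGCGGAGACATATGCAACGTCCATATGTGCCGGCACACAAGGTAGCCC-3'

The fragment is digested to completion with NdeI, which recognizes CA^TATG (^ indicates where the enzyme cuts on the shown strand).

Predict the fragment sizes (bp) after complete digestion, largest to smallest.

31, 29, 25, 13 bp

NdeI sites (CATATG) start at positions 30, 59, 72.
NdeI cuts after base 2 of each site, so after positions 31, 60, 73.
Linear molecule, 3 cuts → 4 fragments:
  1–31 → 31 bp
  32–60 → 29 bp
  61–73 → 13 bp
  74–98 → 25 bp
Sorted largest to smallest: 31, 29, 25, 13 bp.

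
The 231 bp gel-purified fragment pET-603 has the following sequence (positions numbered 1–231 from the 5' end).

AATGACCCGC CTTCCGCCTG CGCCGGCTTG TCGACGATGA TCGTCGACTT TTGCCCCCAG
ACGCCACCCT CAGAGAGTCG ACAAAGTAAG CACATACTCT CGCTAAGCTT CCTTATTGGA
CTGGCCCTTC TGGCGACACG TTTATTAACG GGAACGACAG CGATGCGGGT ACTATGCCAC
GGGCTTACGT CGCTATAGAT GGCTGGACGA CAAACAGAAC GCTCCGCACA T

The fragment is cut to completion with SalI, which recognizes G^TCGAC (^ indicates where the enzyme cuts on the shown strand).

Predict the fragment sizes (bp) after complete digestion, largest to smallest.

SalI sites (GTCGAC) start at positions 30, 43, 77.
SalI cuts after the first base of each site, so after positions 30, 43, 77.
Linear molecule, 3 cuts → 4 fragments:
  1–30 → 30 bp
  31–43 → 13 bp
  44–77 → 34 bp
  78–231 → 154 bp
Sorted largest to smallest: 154, 34, 30, 13 bp.

154, 34, 30, 13 bp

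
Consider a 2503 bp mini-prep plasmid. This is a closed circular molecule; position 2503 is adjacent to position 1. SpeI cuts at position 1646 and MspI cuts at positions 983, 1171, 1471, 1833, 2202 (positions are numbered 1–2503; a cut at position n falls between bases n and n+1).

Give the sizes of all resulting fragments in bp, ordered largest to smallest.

Combined cut positions (sorted): 983, 1171, 1471, 1646, 1833, 2202.
Circular molecule, 6 cuts → 6 fragments:
  1171 − 983 = 188 bp
  1471 − 1171 = 300 bp
  1646 − 1471 = 175 bp
  1833 − 1646 = 187 bp
  2202 − 1833 = 369 bp
  wrap: 2503 − 2202 + 983 = 1284 bp
Sorted largest to smallest: 1284, 369, 300, 188, 187, 175 bp.

1284, 369, 300, 188, 187, 175 bp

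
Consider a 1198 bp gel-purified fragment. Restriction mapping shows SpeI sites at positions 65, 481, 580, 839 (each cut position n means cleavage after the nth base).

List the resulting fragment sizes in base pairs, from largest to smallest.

416, 359, 259, 99, 65 bp

Linear molecule, 4 cuts → 5 fragments:
  65 − 0 = 65 bp
  481 − 65 = 416 bp
  580 − 481 = 99 bp
  839 − 580 = 259 bp
  1198 − 839 = 359 bp
Sorted largest to smallest: 416, 359, 259, 99, 65 bp.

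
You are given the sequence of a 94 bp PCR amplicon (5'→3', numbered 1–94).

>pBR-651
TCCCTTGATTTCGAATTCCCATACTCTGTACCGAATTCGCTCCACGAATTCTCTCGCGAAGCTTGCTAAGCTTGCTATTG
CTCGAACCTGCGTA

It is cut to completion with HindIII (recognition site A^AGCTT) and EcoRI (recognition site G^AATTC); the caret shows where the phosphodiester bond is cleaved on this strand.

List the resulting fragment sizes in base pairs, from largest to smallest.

HindIII sites (AAGCTT) start at positions 59, 68.
HindIII cuts after the first base of each site, so after positions 59, 68.
EcoRI sites (GAATTC) start at positions 13, 33, 46.
EcoRI cuts after the first base of each site, so after positions 13, 33, 46.
Combined cut positions: 13, 33, 46, 59, 68.
Linear molecule, 5 cuts → 6 fragments:
  1–13 → 13 bp
  14–33 → 20 bp
  34–46 → 13 bp
  47–59 → 13 bp
  60–68 → 9 bp
  69–94 → 26 bp
Sorted largest to smallest: 26, 20, 13, 13, 13, 9 bp.

26, 20, 13, 13, 13, 9 bp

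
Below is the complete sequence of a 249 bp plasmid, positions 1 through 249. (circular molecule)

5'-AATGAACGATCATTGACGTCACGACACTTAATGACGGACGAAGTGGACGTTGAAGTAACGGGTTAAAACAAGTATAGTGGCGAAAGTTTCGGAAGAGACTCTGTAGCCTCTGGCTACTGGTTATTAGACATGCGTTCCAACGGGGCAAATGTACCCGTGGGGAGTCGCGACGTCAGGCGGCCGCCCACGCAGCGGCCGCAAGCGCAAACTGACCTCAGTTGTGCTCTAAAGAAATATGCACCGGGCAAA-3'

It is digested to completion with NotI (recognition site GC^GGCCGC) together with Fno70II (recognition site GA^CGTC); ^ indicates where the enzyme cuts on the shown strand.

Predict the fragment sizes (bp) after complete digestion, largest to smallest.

154, 72, 15, 8 bp

NotI sites (GCGGCCGC) start at positions 177, 192.
NotI cuts after base 2 of each site, so after positions 178, 193.
Fno70II sites (GACGTC) start at positions 15, 169.
Fno70II cuts after base 2 of each site, so after positions 16, 170.
Combined cut positions: 16, 170, 178, 193.
Circular molecule, 4 cuts → 4 fragments:
  17–170 → 154 bp
  171–178 → 8 bp
  179–193 → 15 bp
  194–249 then 1–16 → 56 + 16 = 72 bp
Sorted largest to smallest: 154, 72, 15, 8 bp.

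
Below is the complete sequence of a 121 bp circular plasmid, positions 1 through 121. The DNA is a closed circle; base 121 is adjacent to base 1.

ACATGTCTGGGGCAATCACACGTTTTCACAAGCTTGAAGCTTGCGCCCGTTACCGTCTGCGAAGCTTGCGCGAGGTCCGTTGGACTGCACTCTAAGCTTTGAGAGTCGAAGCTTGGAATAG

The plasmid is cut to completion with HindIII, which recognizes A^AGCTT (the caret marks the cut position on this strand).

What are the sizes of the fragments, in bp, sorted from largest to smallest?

HindIII sites (AAGCTT) start at positions 30, 37, 62, 94, 109.
HindIII cuts after the first base of each site, so after positions 30, 37, 62, 94, 109.
Circular molecule, 5 cuts → 5 fragments:
  31–37 → 7 bp
  38–62 → 25 bp
  63–94 → 32 bp
  95–109 → 15 bp
  110–121 then 1–30 → 12 + 30 = 42 bp
Sorted largest to smallest: 42, 32, 25, 15, 7 bp.

42, 32, 25, 15, 7 bp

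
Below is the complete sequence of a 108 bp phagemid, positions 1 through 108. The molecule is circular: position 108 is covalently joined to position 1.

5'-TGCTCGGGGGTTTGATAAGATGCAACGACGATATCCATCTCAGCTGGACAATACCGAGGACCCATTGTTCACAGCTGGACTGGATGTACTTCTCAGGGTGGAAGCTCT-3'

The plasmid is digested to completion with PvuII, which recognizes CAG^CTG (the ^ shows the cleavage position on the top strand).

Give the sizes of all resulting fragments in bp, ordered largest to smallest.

PvuII sites (CAGCTG) start at positions 41, 72.
PvuII cuts after base 3 of each site, so after positions 43, 74.
Circular molecule, 2 cuts → 2 fragments:
  44–74 → 31 bp
  75–108 then 1–43 → 34 + 43 = 77 bp
Sorted largest to smallest: 77, 31 bp.

77, 31 bp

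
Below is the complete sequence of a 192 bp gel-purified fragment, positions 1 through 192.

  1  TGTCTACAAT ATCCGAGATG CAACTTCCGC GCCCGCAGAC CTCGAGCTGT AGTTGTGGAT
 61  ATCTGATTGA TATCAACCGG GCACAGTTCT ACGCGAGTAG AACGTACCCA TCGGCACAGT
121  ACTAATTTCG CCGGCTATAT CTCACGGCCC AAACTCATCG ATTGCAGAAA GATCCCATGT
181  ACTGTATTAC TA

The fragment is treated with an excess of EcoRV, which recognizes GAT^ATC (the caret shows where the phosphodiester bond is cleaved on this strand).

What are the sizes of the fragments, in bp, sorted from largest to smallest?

121, 60, 11 bp

EcoRV sites (GATATC) start at positions 58, 69.
EcoRV cuts after base 3 of each site, so after positions 60, 71.
Linear molecule, 2 cuts → 3 fragments:
  1–60 → 60 bp
  61–71 → 11 bp
  72–192 → 121 bp
Sorted largest to smallest: 121, 60, 11 bp.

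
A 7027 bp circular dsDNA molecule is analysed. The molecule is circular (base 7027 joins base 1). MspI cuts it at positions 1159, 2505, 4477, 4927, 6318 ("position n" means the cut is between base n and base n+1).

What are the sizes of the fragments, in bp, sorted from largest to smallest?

Circular molecule, 5 cuts → 5 fragments:
  2505 − 1159 = 1346 bp
  4477 − 2505 = 1972 bp
  4927 − 4477 = 450 bp
  6318 − 4927 = 1391 bp
  wrap: 7027 − 6318 + 1159 = 1868 bp
Sorted largest to smallest: 1972, 1868, 1391, 1346, 450 bp.

1972, 1868, 1391, 1346, 450 bp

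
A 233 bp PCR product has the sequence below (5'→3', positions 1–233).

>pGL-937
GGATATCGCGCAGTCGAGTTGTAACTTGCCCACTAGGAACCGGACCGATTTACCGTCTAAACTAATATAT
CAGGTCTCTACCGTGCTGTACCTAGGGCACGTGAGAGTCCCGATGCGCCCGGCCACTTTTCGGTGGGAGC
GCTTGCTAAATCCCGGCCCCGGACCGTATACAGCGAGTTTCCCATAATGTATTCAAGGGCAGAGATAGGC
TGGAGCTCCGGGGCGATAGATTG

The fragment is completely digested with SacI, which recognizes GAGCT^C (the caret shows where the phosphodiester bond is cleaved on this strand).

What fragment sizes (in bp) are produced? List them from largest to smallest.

217, 16 bp

The SacI site (GAGCTC) starts at position 213.
SacI cuts after base 5 of each site (before the last base), so after position 217.
Linear molecule, 1 cut → 2 fragments:
  1–217 → 217 bp
  218–233 → 16 bp
Sorted largest to smallest: 217, 16 bp.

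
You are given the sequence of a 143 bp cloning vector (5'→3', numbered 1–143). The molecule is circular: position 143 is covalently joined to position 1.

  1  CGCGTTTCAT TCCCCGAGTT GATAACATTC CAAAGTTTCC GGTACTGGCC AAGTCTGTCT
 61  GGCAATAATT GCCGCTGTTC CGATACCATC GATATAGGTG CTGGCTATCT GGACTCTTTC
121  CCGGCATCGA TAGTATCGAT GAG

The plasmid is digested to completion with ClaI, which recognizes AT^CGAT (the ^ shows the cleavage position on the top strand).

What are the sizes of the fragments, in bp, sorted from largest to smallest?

96, 38, 9 bp

ClaI sites (ATCGAT) start at positions 88, 126, 135.
ClaI cuts after base 2 of each site, so after positions 89, 127, 136.
Circular molecule, 3 cuts → 3 fragments:
  90–127 → 38 bp
  128–136 → 9 bp
  137–143 then 1–89 → 7 + 89 = 96 bp
Sorted largest to smallest: 96, 38, 9 bp.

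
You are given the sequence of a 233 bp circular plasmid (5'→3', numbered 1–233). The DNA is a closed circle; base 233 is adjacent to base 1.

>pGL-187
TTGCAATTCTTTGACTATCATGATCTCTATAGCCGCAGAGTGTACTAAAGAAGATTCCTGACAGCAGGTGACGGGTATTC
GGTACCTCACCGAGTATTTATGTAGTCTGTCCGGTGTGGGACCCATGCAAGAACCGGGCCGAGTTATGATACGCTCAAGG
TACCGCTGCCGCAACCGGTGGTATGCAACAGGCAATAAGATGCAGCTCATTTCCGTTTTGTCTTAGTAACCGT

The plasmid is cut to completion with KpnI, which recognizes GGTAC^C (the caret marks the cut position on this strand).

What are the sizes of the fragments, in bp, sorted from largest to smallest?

KpnI sites (GGTACC) start at positions 81, 159.
KpnI cuts after base 5 of each site (before the last base), so after positions 85, 163.
Circular molecule, 2 cuts → 2 fragments:
  86–163 → 78 bp
  164–233 then 1–85 → 70 + 85 = 155 bp
Sorted largest to smallest: 155, 78 bp.

155, 78 bp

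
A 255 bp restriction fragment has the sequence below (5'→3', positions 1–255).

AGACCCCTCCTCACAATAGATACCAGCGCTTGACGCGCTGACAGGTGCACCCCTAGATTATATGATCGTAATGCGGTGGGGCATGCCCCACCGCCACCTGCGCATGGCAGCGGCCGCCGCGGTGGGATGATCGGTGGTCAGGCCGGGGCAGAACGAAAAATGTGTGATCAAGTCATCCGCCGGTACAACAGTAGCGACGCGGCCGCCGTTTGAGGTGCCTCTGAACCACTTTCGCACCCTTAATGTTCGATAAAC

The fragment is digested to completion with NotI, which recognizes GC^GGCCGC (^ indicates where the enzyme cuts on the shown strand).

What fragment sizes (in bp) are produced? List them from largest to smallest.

NotI sites (GCGGCCGC) start at positions 110, 199.
NotI cuts after base 2 of each site, so after positions 111, 200.
Linear molecule, 2 cuts → 3 fragments:
  1–111 → 111 bp
  112–200 → 89 bp
  201–255 → 55 bp
Sorted largest to smallest: 111, 89, 55 bp.

111, 89, 55 bp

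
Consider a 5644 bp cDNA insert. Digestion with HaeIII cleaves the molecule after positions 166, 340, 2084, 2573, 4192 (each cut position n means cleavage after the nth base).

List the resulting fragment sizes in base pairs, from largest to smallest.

1744, 1619, 1452, 489, 174, 166 bp

Linear molecule, 5 cuts → 6 fragments:
  166 − 0 = 166 bp
  340 − 166 = 174 bp
  2084 − 340 = 1744 bp
  2573 − 2084 = 489 bp
  4192 − 2573 = 1619 bp
  5644 − 4192 = 1452 bp
Sorted largest to smallest: 1744, 1619, 1452, 489, 174, 166 bp.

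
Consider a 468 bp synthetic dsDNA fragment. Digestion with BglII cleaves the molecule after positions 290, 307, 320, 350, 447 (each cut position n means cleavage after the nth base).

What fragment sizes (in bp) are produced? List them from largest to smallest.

290, 97, 30, 21, 17, 13 bp

Linear molecule, 5 cuts → 6 fragments:
  290 − 0 = 290 bp
  307 − 290 = 17 bp
  320 − 307 = 13 bp
  350 − 320 = 30 bp
  447 − 350 = 97 bp
  468 − 447 = 21 bp
Sorted largest to smallest: 290, 97, 30, 21, 17, 13 bp.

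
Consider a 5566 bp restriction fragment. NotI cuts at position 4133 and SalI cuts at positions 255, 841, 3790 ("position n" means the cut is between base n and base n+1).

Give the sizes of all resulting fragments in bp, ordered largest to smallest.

Combined cut positions (sorted): 255, 841, 3790, 4133.
Linear molecule, 4 cuts → 5 fragments:
  255 − 0 = 255 bp
  841 − 255 = 586 bp
  3790 − 841 = 2949 bp
  4133 − 3790 = 343 bp
  5566 − 4133 = 1433 bp
Sorted largest to smallest: 2949, 1433, 586, 343, 255 bp.

2949, 1433, 586, 343, 255 bp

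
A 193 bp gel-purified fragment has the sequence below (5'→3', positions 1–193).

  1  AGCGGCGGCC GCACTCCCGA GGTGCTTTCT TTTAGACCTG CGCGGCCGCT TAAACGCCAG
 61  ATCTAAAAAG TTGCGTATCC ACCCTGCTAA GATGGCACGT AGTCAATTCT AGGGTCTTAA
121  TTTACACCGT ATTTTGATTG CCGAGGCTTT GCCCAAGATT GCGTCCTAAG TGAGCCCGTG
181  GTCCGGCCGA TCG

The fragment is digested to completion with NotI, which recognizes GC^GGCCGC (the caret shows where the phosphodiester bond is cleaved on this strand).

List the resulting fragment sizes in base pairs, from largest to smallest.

NotI sites (GCGGCCGC) start at positions 5, 42.
NotI cuts after base 2 of each site, so after positions 6, 43.
Linear molecule, 2 cuts → 3 fragments:
  1–6 → 6 bp
  7–43 → 37 bp
  44–193 → 150 bp
Sorted largest to smallest: 150, 37, 6 bp.

150, 37, 6 bp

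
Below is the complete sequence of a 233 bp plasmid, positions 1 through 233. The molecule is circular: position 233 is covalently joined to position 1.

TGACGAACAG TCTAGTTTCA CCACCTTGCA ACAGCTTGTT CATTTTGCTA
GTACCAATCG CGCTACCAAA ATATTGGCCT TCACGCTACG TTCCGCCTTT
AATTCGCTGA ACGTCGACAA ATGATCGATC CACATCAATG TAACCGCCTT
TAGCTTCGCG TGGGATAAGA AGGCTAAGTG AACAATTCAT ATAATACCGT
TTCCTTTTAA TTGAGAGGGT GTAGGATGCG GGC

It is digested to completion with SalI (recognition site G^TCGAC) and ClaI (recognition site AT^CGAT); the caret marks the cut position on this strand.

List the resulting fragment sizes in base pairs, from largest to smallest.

The SalI site (GTCGAC) starts at position 113.
SalI cuts after the first base of each site, so after position 113.
The ClaI site (ATCGAT) starts at position 124.
ClaI cuts after base 2 of each site, so after position 125.
Combined cut positions: 113, 125.
Circular molecule, 2 cuts → 2 fragments:
  114–125 → 12 bp
  126–233 then 1–113 → 108 + 113 = 221 bp
Sorted largest to smallest: 221, 12 bp.

221, 12 bp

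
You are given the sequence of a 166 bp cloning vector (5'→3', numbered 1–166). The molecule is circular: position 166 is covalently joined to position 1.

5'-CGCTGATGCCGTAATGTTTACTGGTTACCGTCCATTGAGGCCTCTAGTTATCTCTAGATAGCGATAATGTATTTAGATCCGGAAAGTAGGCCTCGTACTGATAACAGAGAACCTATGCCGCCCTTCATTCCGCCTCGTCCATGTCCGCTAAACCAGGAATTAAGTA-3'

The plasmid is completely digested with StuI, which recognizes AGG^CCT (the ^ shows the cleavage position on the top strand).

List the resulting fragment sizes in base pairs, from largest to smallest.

116, 50 bp

StuI sites (AGGCCT) start at positions 38, 88.
StuI cuts after base 3 of each site, so after positions 40, 90.
Circular molecule, 2 cuts → 2 fragments:
  41–90 → 50 bp
  91–166 then 1–40 → 76 + 40 = 116 bp
Sorted largest to smallest: 116, 50 bp.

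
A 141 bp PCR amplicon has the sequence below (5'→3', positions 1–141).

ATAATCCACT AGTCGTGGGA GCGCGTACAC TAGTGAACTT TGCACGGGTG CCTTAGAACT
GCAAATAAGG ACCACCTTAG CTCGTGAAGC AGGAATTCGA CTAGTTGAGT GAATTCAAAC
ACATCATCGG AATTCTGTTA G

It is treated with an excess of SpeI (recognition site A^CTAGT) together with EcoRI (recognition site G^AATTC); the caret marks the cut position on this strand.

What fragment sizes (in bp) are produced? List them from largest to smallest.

SpeI sites (ACTAGT) start at positions 8, 29, 100.
SpeI cuts after the first base of each site, so after positions 8, 29, 100.
EcoRI sites (GAATTC) start at positions 93, 111, 130.
EcoRI cuts after the first base of each site, so after positions 93, 111, 130.
Combined cut positions: 8, 29, 93, 100, 111, 130.
Linear molecule, 6 cuts → 7 fragments:
  1–8 → 8 bp
  9–29 → 21 bp
  30–93 → 64 bp
  94–100 → 7 bp
  101–111 → 11 bp
  112–130 → 19 bp
  131–141 → 11 bp
Sorted largest to smallest: 64, 21, 19, 11, 11, 8, 7 bp.

64, 21, 19, 11, 11, 8, 7 bp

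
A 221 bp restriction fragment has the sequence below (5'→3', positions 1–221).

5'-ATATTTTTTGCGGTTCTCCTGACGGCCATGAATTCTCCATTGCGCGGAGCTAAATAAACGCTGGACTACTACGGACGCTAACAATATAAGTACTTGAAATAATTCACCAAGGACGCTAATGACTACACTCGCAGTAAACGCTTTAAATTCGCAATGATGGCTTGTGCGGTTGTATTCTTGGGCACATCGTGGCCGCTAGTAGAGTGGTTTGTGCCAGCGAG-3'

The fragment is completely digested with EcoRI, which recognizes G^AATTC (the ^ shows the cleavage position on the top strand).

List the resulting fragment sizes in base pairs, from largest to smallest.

191, 30 bp

The EcoRI site (GAATTC) starts at position 30.
EcoRI cuts after the first base of each site, so after position 30.
Linear molecule, 1 cut → 2 fragments:
  1–30 → 30 bp
  31–221 → 191 bp
Sorted largest to smallest: 191, 30 bp.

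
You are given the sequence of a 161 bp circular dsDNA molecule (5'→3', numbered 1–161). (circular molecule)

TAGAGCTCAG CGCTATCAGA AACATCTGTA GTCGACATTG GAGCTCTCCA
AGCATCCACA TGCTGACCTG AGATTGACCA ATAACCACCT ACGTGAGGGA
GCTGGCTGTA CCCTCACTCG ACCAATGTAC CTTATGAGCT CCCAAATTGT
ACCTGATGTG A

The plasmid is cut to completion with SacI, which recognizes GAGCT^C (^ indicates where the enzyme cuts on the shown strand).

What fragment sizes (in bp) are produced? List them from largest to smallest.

SacI sites (GAGCTC) start at positions 3, 41, 136.
SacI cuts after base 5 of each site (before the last base), so after positions 7, 45, 140.
Circular molecule, 3 cuts → 3 fragments:
  8–45 → 38 bp
  46–140 → 95 bp
  141–161 then 1–7 → 21 + 7 = 28 bp
Sorted largest to smallest: 95, 38, 28 bp.

95, 38, 28 bp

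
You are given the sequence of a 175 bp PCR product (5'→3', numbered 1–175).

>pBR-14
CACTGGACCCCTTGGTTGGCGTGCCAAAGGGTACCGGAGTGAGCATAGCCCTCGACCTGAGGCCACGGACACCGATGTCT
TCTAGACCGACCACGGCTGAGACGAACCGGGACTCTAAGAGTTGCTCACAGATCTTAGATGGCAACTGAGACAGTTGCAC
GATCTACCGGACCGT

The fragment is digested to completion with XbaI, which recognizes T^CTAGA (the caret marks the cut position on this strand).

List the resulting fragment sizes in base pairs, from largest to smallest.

94, 81 bp

The XbaI site (TCTAGA) starts at position 81.
XbaI cuts after the first base of each site, so after position 81.
Linear molecule, 1 cut → 2 fragments:
  1–81 → 81 bp
  82–175 → 94 bp
Sorted largest to smallest: 94, 81 bp.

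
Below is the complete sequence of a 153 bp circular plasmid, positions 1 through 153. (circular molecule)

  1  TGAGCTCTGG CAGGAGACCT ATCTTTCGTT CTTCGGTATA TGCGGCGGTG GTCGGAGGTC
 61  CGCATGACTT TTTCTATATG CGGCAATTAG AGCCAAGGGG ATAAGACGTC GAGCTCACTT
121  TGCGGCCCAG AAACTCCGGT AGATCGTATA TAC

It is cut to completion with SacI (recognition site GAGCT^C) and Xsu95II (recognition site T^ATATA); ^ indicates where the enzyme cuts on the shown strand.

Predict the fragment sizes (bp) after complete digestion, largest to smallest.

SacI sites (GAGCTC) start at positions 2, 111.
SacI cuts after base 5 of each site (before the last base), so after positions 6, 115.
The Xsu95II site (TATATA) starts at position 147.
Xsu95II cuts after the first base of each site, so after position 147.
Combined cut positions: 6, 115, 147.
Circular molecule, 3 cuts → 3 fragments:
  7–115 → 109 bp
  116–147 → 32 bp
  148–153 then 1–6 → 6 + 6 = 12 bp
Sorted largest to smallest: 109, 32, 12 bp.

109, 32, 12 bp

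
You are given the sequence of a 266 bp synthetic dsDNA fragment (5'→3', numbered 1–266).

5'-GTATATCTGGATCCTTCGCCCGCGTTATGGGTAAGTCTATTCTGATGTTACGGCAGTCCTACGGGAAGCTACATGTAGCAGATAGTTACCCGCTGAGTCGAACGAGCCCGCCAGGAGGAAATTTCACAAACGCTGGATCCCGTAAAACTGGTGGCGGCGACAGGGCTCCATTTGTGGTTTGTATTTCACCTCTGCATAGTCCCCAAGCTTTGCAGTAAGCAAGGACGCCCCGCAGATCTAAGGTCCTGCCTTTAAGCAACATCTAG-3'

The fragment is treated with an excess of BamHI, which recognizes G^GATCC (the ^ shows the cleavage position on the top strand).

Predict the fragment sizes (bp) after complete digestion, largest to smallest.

131, 126, 9 bp

BamHI sites (GGATCC) start at positions 9, 135.
BamHI cuts after the first base of each site, so after positions 9, 135.
Linear molecule, 2 cuts → 3 fragments:
  1–9 → 9 bp
  10–135 → 126 bp
  136–266 → 131 bp
Sorted largest to smallest: 131, 126, 9 bp.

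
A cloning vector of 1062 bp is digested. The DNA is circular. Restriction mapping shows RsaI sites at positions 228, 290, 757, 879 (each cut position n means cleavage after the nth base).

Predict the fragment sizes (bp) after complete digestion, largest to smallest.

467, 411, 122, 62 bp

Circular molecule, 4 cuts → 4 fragments:
  290 − 228 = 62 bp
  757 − 290 = 467 bp
  879 − 757 = 122 bp
  wrap: 1062 − 879 + 228 = 411 bp
Sorted largest to smallest: 467, 411, 122, 62 bp.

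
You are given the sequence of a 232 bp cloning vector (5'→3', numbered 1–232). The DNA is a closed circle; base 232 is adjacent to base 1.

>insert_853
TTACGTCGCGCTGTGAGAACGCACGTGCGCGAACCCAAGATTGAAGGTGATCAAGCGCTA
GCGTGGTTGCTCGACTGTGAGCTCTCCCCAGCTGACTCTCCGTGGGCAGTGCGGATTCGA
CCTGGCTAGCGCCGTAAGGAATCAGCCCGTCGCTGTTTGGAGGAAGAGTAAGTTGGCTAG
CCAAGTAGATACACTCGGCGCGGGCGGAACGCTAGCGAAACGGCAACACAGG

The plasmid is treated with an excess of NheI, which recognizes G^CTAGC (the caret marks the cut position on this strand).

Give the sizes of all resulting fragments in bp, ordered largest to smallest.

NheI sites (GCTAGC) start at positions 57, 125, 176, 211.
NheI cuts after the first base of each site, so after positions 57, 125, 176, 211.
Circular molecule, 4 cuts → 4 fragments:
  58–125 → 68 bp
  126–176 → 51 bp
  177–211 → 35 bp
  212–232 then 1–57 → 21 + 57 = 78 bp
Sorted largest to smallest: 78, 68, 51, 35 bp.

78, 68, 51, 35 bp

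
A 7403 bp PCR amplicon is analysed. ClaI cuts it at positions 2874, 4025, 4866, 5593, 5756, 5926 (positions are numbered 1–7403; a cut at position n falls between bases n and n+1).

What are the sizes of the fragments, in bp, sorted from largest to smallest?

2874, 1477, 1151, 841, 727, 170, 163 bp

Linear molecule, 6 cuts → 7 fragments:
  2874 − 0 = 2874 bp
  4025 − 2874 = 1151 bp
  4866 − 4025 = 841 bp
  5593 − 4866 = 727 bp
  5756 − 5593 = 163 bp
  5926 − 5756 = 170 bp
  7403 − 5926 = 1477 bp
Sorted largest to smallest: 2874, 1477, 1151, 841, 727, 170, 163 bp.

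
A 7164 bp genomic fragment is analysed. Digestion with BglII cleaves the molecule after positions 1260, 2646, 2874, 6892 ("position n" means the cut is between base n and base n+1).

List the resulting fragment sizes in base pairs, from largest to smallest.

Linear molecule, 4 cuts → 5 fragments:
  1260 − 0 = 1260 bp
  2646 − 1260 = 1386 bp
  2874 − 2646 = 228 bp
  6892 − 2874 = 4018 bp
  7164 − 6892 = 272 bp
Sorted largest to smallest: 4018, 1386, 1260, 272, 228 bp.

4018, 1386, 1260, 272, 228 bp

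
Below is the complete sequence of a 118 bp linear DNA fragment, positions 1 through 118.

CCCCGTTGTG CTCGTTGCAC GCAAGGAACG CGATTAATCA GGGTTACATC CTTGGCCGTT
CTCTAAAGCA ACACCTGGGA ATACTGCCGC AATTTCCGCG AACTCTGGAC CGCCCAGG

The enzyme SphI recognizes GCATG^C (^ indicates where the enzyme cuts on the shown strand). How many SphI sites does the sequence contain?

0

No occurrence of GCATGC is present in the sequence.
SphI does not cut: 0 sites.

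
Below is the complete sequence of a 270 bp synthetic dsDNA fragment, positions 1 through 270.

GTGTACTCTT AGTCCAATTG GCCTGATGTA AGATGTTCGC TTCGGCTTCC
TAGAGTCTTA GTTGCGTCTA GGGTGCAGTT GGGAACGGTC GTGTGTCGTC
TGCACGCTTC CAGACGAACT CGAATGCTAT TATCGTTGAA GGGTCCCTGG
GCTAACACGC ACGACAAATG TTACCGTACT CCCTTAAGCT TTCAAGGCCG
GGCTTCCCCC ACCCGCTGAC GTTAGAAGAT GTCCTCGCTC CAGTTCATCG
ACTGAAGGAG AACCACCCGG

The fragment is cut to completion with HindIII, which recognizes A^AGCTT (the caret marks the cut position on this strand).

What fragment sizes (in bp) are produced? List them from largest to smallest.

186, 84 bp

The HindIII site (AAGCTT) starts at position 186.
HindIII cuts after the first base of each site, so after position 186.
Linear molecule, 1 cut → 2 fragments:
  1–186 → 186 bp
  187–270 → 84 bp
Sorted largest to smallest: 186, 84 bp.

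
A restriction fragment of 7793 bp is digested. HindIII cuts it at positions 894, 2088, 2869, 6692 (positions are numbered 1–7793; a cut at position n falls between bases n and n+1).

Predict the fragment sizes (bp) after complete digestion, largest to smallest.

3823, 1194, 1101, 894, 781 bp

Linear molecule, 4 cuts → 5 fragments:
  894 − 0 = 894 bp
  2088 − 894 = 1194 bp
  2869 − 2088 = 781 bp
  6692 − 2869 = 3823 bp
  7793 − 6692 = 1101 bp
Sorted largest to smallest: 3823, 1194, 1101, 894, 781 bp.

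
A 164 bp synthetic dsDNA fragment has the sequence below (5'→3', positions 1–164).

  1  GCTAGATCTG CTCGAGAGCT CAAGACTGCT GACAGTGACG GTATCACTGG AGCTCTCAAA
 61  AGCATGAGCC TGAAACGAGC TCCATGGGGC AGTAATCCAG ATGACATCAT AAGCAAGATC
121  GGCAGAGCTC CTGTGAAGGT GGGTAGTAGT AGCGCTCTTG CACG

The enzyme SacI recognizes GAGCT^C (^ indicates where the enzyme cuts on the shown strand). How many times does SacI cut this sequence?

4

GAGCTC occurs starting at positions 16, 50, 77, 125.
SacI cuts at 4 sites.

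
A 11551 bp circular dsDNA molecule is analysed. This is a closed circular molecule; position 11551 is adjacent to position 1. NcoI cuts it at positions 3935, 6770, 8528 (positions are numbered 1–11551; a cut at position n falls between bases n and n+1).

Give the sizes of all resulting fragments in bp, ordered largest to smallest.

Circular molecule, 3 cuts → 3 fragments:
  6770 − 3935 = 2835 bp
  8528 − 6770 = 1758 bp
  wrap: 11551 − 8528 + 3935 = 6958 bp
Sorted largest to smallest: 6958, 2835, 1758 bp.

6958, 2835, 1758 bp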